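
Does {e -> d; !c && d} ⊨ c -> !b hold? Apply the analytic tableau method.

Yes

Initial set: {T (e -> d); T (!c && d); F (c -> !b)}.
T (!c && d): α-rule — add T !c, T d.
F (c -> !b): α-rule — add T c, F !b.
× closes — contains both c and !c.
All 1 branch closes.
Every branch closed, so the premises entail the conclusion.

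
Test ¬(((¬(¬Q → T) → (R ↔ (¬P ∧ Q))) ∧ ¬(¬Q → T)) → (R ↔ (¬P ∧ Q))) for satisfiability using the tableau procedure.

Initial set: {¬(((¬(¬Q → T) → (R ↔ (¬P ∧ Q))) ∧ ¬(¬Q → T)) → (R ↔ (¬P ∧ Q)))}.
¬(((¬(¬Q → T) → (R ↔ (¬P ∧ Q))) ∧ ¬(¬Q → T)) → (R ↔ (¬P ∧ Q))): α-rule — add ((¬(¬Q → T) → (R ↔ (¬P ∧ Q))) ∧ ¬(¬Q → T)), ¬(R ↔ (¬P ∧ Q)).
((¬(¬Q → T) → (R ↔ (¬P ∧ Q))) ∧ ¬(¬Q → T)): α-rule — add (¬(¬Q → T) → (R ↔ (¬P ∧ Q))), ¬(¬Q → T).
¬(¬Q → T): α-rule — add ¬Q, ¬T.
¬(R ↔ (¬P ∧ Q)): β-rule — branch into R, ¬(¬P ∧ Q)  //  ¬R, (¬P ∧ Q).
  branch 1 (add R, ¬(¬P ∧ Q)):
    (¬(¬Q → T) → (R ↔ (¬P ∧ Q))): β-rule — branch into ¬¬(¬Q → T)  //  (R ↔ (¬P ∧ Q)).
      branch 1.1 (add ¬¬(¬Q → T)):
        ¬(¬P ∧ Q): β-rule — branch into ¬¬P  //  ¬Q.
          branch 1.1.1 (add ¬¬P):
            ¬¬(¬Q → T): β-rule — branch into ¬¬Q  //  T.
              branch 1.1.1.1 (add ¬¬Q):
                × closes — contains both Q and ¬Q.
              branch 1.1.1.2 (add T):
                × closes — contains both T and ¬T.
          branch 1.1.2 (add ¬Q):
            ¬¬(¬Q → T): β-rule — branch into ¬¬Q  //  T.
              branch 1.1.2.1 (add ¬¬Q):
                × closes — contains both Q and ¬Q.
              branch 1.1.2.2 (add T):
                × closes — contains both T and ¬T.
      branch 1.2 (add (R ↔ (¬P ∧ Q))):
        ¬(¬P ∧ Q): β-rule — branch into ¬¬P  //  ¬Q.
          branch 1.2.1 (add ¬¬P):
            (R ↔ (¬P ∧ Q)): β-rule — branch into R, (¬P ∧ Q)  //  ¬R, ¬(¬P ∧ Q).
              branch 1.2.1.1 (add R, (¬P ∧ Q)):
                (¬P ∧ Q): α-rule — add ¬P, Q.
                × closes — contains both P and ¬P.
              branch 1.2.1.2 (add ¬R, ¬(¬P ∧ Q)):
                × closes — contains both R and ¬R.
          branch 1.2.2 (add ¬Q):
            (R ↔ (¬P ∧ Q)): β-rule — branch into R, (¬P ∧ Q)  //  ¬R, ¬(¬P ∧ Q).
              branch 1.2.2.1 (add R, (¬P ∧ Q)):
                (¬P ∧ Q): α-rule — add ¬P, Q.
                × closes — contains both Q and ¬Q.
              branch 1.2.2.2 (add ¬R, ¬(¬P ∧ Q)):
                × closes — contains both R and ¬R.
  branch 2 (add ¬R, (¬P ∧ Q)):
    (¬P ∧ Q): α-rule — add ¬P, Q.
    × closes — contains both Q and ¬Q.
All 9 branches close.
Every branch closed; the formula is unsatisfiable.

Unsatisfiable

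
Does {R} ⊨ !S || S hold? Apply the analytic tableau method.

Yes

Initial set: {T R; F (!S || S)}.
F (!S || S): α-rule — add F !S, F S.
× closes — contains both S and !S.
All 1 branch closes.
Every branch closed, so the premises entail the conclusion.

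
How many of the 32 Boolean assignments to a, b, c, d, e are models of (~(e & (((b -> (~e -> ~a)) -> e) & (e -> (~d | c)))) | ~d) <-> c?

Initial set: {((~(e & (((b -> (~e -> ~a)) -> e) & (e -> (~d | c)))) | ~d) <-> c)}.
((~(e & (((b -> (~e -> ~a)) -> e) & (e -> (~d | c)))) | ~d) <-> c): β-rule — branch into (~(e & (((b -> (~e -> ~a)) -> e) & (e -> (~d | c)))) | ~d), c  //  ~(~(e & (((b -> (~e -> ~a)) -> e) & (e -> (~d | c)))) | ~d), ~c.
  branch 1 (add (~(e & (((b -> (~e -> ~a)) -> e) & (e -> (~d | c)))) | ~d), c):
    (~(e & (((b -> (~e -> ~a)) -> e) & (e -> (~d | c)))) | ~d): β-rule — branch into ~(e & (((b -> (~e -> ~a)) -> e) & (e -> (~d | c))))  //  ~d.
      branch 1.1 (add ~(e & (((b -> (~e -> ~a)) -> e) & (e -> (~d | c))))):
        ~(e & (((b -> (~e -> ~a)) -> e) & (e -> (~d | c)))): β-rule — branch into ~e  //  ~(((b -> (~e -> ~a)) -> e) & (e -> (~d | c))).
          branch 1.1.1 (add ~e):
            ○ open, literals {c=T, e=F}.
          branch 1.1.2 (add ~(((b -> (~e -> ~a)) -> e) & (e -> (~d | c)))):
            ~(((b -> (~e -> ~a)) -> e) & (e -> (~d | c))): β-rule — branch into ~((b -> (~e -> ~a)) -> e)  //  ~(e -> (~d | c)).
              branch 1.1.2.1 (add ~((b -> (~e -> ~a)) -> e)):
                ~((b -> (~e -> ~a)) -> e): α-rule — add (b -> (~e -> ~a)), ~e.
                (b -> (~e -> ~a)): β-rule — branch into ~b  //  (~e -> ~a).
                  branch 1.1.2.1.1 (add ~b):
                    ○ open, literals {b=F, c=T, e=F}.
                  branch 1.1.2.1.2 (add (~e -> ~a)):
                    (~e -> ~a): β-rule — branch into ~~e  //  ~a.
                      branch 1.1.2.1.2.1 (add ~~e):
                        × closes — contains both e and ~e.
                      branch 1.1.2.1.2.2 (add ~a):
                        ○ open, literals {a=F, c=T, e=F}.
              branch 1.1.2.2 (add ~(e -> (~d | c))):
                ~(e -> (~d | c)): α-rule — add e, ~(~d | c).
                ~(~d | c): α-rule — add ~~d, ~c.
                × closes — contains both c and ~c.
      branch 1.2 (add ~d):
        ○ open, literals {c=T, d=F}.
  branch 2 (add ~(~(e & (((b -> (~e -> ~a)) -> e) & (e -> (~d | c)))) | ~d), ~c):
    ~(~(e & (((b -> (~e -> ~a)) -> e) & (e -> (~d | c)))) | ~d): α-rule — add ~~(e & (((b -> (~e -> ~a)) -> e) & (e -> (~d | c)))), ~~d.
    ~~(e & (((b -> (~e -> ~a)) -> e) & (e -> (~d | c)))): α-rule — add e, (((b -> (~e -> ~a)) -> e) & (e -> (~d | c))).
    (((b -> (~e -> ~a)) -> e) & (e -> (~d | c))): α-rule — add ((b -> (~e -> ~a)) -> e), (e -> (~d | c)).
    ((b -> (~e -> ~a)) -> e): β-rule — branch into ~(b -> (~e -> ~a))  //  e.
      branch 2.1 (add ~(b -> (~e -> ~a))):
        ~(b -> (~e -> ~a)): α-rule — add b, ~(~e -> ~a).
        ~(~e -> ~a): α-rule — add ~e, ~~a.
        × closes — contains both e and ~e.
      branch 2.2 (add e):
        (e -> (~d | c)): β-rule — branch into ~e  //  (~d | c).
          branch 2.2.1 (add ~e):
            × closes — contains both e and ~e.
          branch 2.2.2 (add (~d | c)):
            (~d | c): β-rule — branch into ~d  //  c.
              branch 2.2.2.1 (add ~d):
                × closes — contains both d and ~d.
              branch 2.2.2.2 (add c):
                × closes — contains both c and ~c.
6 branches closed, 4 open.
Each open branch fixes some atoms; the unmentioned ones are free. Counting distinct full assignments: branch {c=T, e=F} (a, b, d) contributes 8 new; branch {b=F, c=T, e=F} (a, d) contributes 0 new; branch {a=F, c=T, e=F} (b, d) contributes 0 new; branch {c=T, d=F} (a, b, e) contributes 4 new. Total: 12.

12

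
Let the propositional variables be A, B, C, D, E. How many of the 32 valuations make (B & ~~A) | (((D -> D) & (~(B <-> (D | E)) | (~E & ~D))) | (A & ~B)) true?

Initial set: {T ((B & ~~A) | (((D -> D) & (~(B <-> (D | E)) | (~E & ~D))) | (A & ~B)))}.
T ((B & ~~A) | (((D -> D) & (~(B <-> (D | E)) | (~E & ~D))) | (A & ~B))): β-rule — branch into T (B & ~~A)  //  T (((D -> D) & (~(B <-> (D | E)) | (~E & ~D))) | (A & ~B)).
  branch 1 (add T (B & ~~A)):
    T (B & ~~A): α-rule — add T B, T ~~A.
    T ~~A: drop double negation, giving T A.
    ○ open, literals {A=T, B=T}.
  branch 2 (add T (((D -> D) & (~(B <-> (D | E)) | (~E & ~D))) | (A & ~B))):
    T (((D -> D) & (~(B <-> (D | E)) | (~E & ~D))) | (A & ~B)): β-rule — branch into T ((D -> D) & (~(B <-> (D | E)) | (~E & ~D)))  //  T (A & ~B).
      branch 2.1 (add T ((D -> D) & (~(B <-> (D | E)) | (~E & ~D)))):
        T ((D -> D) & (~(B <-> (D | E)) | (~E & ~D))): α-rule — add T (D -> D), T (~(B <-> (D | E)) | (~E & ~D)).
        T (D -> D): β-rule — branch into F D  //  T D.
          branch 2.1.1 (add F D):
            T (~(B <-> (D | E)) | (~E & ~D)): β-rule — branch into T ~(B <-> (D | E))  //  T (~E & ~D).
              branch 2.1.1.1 (add T ~(B <-> (D | E))):
                T ~(B <-> (D | E)): β-rule — branch into T B, F (D | E)  //  F B, T (D | E).
                  branch 2.1.1.1.1 (add T B, F (D | E)):
                    F (D | E): α-rule — add F D, F E.
                    ○ open, literals {B=T, D=F, E=F}.
                  branch 2.1.1.1.2 (add F B, T (D | E)):
                    T (D | E): β-rule — branch into T D  //  T E.
                      branch 2.1.1.1.2.1 (add T D):
                        × closes — contains both D and ~D.
                      branch 2.1.1.1.2.2 (add T E):
                        ○ open, literals {B=F, D=F, E=T}.
              branch 2.1.1.2 (add T (~E & ~D)):
                T (~E & ~D): α-rule — add T ~E, T ~D.
                ○ open, literals {D=F, E=F}.
          branch 2.1.2 (add T D):
            T (~(B <-> (D | E)) | (~E & ~D)): β-rule — branch into T ~(B <-> (D | E))  //  T (~E & ~D).
              branch 2.1.2.1 (add T ~(B <-> (D | E))):
                T ~(B <-> (D | E)): β-rule — branch into T B, F (D | E)  //  F B, T (D | E).
                  branch 2.1.2.1.1 (add T B, F (D | E)):
                    F (D | E): α-rule — add F D, F E.
                    × closes — contains both D and ~D.
                  branch 2.1.2.1.2 (add F B, T (D | E)):
                    T (D | E): β-rule — branch into T D  //  T E.
                      branch 2.1.2.1.2.1 (add T D):
                        ○ open, literals {B=F, D=T}.
                      branch 2.1.2.1.2.2 (add T E):
                        ○ open, literals {B=F, D=T, E=T}.
              branch 2.1.2.2 (add T (~E & ~D)):
                T (~E & ~D): α-rule — add T ~E, T ~D.
                × closes — contains both D and ~D.
      branch 2.2 (add T (A & ~B)):
        T (A & ~B): α-rule — add T A, T ~B.
        ○ open, literals {A=T, B=F}.
3 branches closed, 7 open.
Each open branch fixes some atoms; the unmentioned ones are free. Counting distinct full assignments: branch {A=T, B=T} (C, D, E) contributes 8 new; branch {B=T, D=F, E=F} (A, C) contributes 2 new; branch {B=F, D=F, E=T} (A, C) contributes 4 new; branch {D=F, E=F} (A, B, C) contributes 4 new; branch {B=F, D=T} (A, C, E) contributes 8 new; branch {B=F, D=T, E=T} (A, C) contributes 0 new; branch {A=T, B=F} (C, D, E) contributes 0 new. Total: 26.

26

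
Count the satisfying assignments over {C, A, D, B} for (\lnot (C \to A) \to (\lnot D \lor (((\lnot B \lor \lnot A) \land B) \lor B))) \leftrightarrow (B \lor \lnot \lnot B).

Initial set: {((\lnot (C \to A) \to (\lnot D \lor (((\lnot B \lor \lnot A) \land B) \lor B))) \leftrightarrow (B \lor \lnot \lnot B))}.
((\lnot (C \to A) \to (\lnot D \lor (((\lnot B \lor \lnot A) \land B) \lor B))) \leftrightarrow (B \lor \lnot \lnot B)): β-rule — branch into (\lnot (C \to A) \to (\lnot D \lor (((\lnot B \lor \lnot A) \land B) \lor B))), (B \lor \lnot \lnot B)  //  \lnot (\lnot (C \to A) \to (\lnot D \lor (((\lnot B \lor \lnot A) \land B) \lor B))), \lnot (B \lor \lnot \lnot B).
  branch 1 (add (\lnot (C \to A) \to (\lnot D \lor (((\lnot B \lor \lnot A) \land B) \lor B))), (B \lor \lnot \lnot B)):
    (\lnot (C \to A) \to (\lnot D \lor (((\lnot B \lor \lnot A) \land B) \lor B))): β-rule — branch into \lnot \lnot (C \to A)  //  (\lnot D \lor (((\lnot B \lor \lnot A) \land B) \lor B)).
      branch 1.1 (add \lnot \lnot (C \to A)):
        (B \lor \lnot \lnot B): β-rule — branch into B  //  \lnot \lnot B.
          branch 1.1.1 (add B):
            \lnot \lnot (C \to A): β-rule — branch into \lnot C  //  A.
              branch 1.1.1.1 (add \lnot C):
                ○ open, literals {B=1, C=0}.
              branch 1.1.1.2 (add A):
                ○ open, literals {A=1, B=1}.
          branch 1.1.2 (add \lnot \lnot B):
            \lnot \lnot B: drop double negation, giving B.
            \lnot \lnot (C \to A): β-rule — branch into \lnot C  //  A.
              branch 1.1.2.1 (add \lnot C):
                ○ open, literals {B=1, C=0}.
              branch 1.1.2.2 (add A):
                ○ open, literals {A=1, B=1}.
      branch 1.2 (add (\lnot D \lor (((\lnot B \lor \lnot A) \land B) \lor B))):
        (B \lor \lnot \lnot B): β-rule — branch into B  //  \lnot \lnot B.
          branch 1.2.1 (add B):
            (\lnot D \lor (((\lnot B \lor \lnot A) \land B) \lor B)): β-rule — branch into \lnot D  //  (((\lnot B \lor \lnot A) \land B) \lor B).
              branch 1.2.1.1 (add \lnot D):
                ○ open, literals {B=1, D=0}.
              branch 1.2.1.2 (add (((\lnot B \lor \lnot A) \land B) \lor B)):
                (((\lnot B \lor \lnot A) \land B) \lor B): β-rule — branch into ((\lnot B \lor \lnot A) \land B)  //  B.
                  branch 1.2.1.2.1 (add ((\lnot B \lor \lnot A) \land B)):
                    ((\lnot B \lor \lnot A) \land B): α-rule — add (\lnot B \lor \lnot A), B.
                    (\lnot B \lor \lnot A): β-rule — branch into \lnot B  //  \lnot A.
                      branch 1.2.1.2.1.1 (add \lnot B):
                        × closes — contains both B and \lnot B.
                      branch 1.2.1.2.1.2 (add \lnot A):
                        ○ open, literals {A=0, B=1}.
                  branch 1.2.1.2.2 (add B):
                    ○ open, literals {B=1}.
          branch 1.2.2 (add \lnot \lnot B):
            \lnot \lnot B: drop double negation, giving B.
            (\lnot D \lor (((\lnot B \lor \lnot A) \land B) \lor B)): β-rule — branch into \lnot D  //  (((\lnot B \lor \lnot A) \land B) \lor B).
              branch 1.2.2.1 (add \lnot D):
                ○ open, literals {B=1, D=0}.
              branch 1.2.2.2 (add (((\lnot B \lor \lnot A) \land B) \lor B)):
                (((\lnot B \lor \lnot A) \land B) \lor B): β-rule — branch into ((\lnot B \lor \lnot A) \land B)  //  B.
                  branch 1.2.2.2.1 (add ((\lnot B \lor \lnot A) \land B)):
                    ((\lnot B \lor \lnot A) \land B): α-rule — add (\lnot B \lor \lnot A), B.
                    (\lnot B \lor \lnot A): β-rule — branch into \lnot B  //  \lnot A.
                      branch 1.2.2.2.1.1 (add \lnot B):
                        × closes — contains both B and \lnot B.
                      branch 1.2.2.2.1.2 (add \lnot A):
                        ○ open, literals {A=0, B=1}.
                  branch 1.2.2.2.2 (add B):
                    ○ open, literals {B=1}.
  branch 2 (add \lnot (\lnot (C \to A) \to (\lnot D \lor (((\lnot B \lor \lnot A) \land B) \lor B))), \lnot (B \lor \lnot \lnot B)):
    \lnot (\lnot (C \to A) \to (\lnot D \lor (((\lnot B \lor \lnot A) \land B) \lor B))): α-rule — add \lnot (C \to A), \lnot (\lnot D \lor (((\lnot B \lor \lnot A) \land B) \lor B)).
    \lnot (B \lor \lnot \lnot B): α-rule — add \lnot B, \lnot \lnot \lnot B.
    \lnot (C \to A): α-rule — add C, \lnot A.
    \lnot (\lnot D \lor (((\lnot B \lor \lnot A) \land B) \lor B)): α-rule — add \lnot \lnot D, \lnot (((\lnot B \lor \lnot A) \land B) \lor B).
    \lnot \lnot \lnot B: drop double negation, giving \lnot B.
    \lnot (((\lnot B \lor \lnot A) \land B) \lor B): α-rule — add \lnot ((\lnot B \lor \lnot A) \land B), \lnot B.
    \lnot ((\lnot B \lor \lnot A) \land B): β-rule — branch into \lnot (\lnot B \lor \lnot A)  //  \lnot B.
      branch 2.1 (add \lnot (\lnot B \lor \lnot A)):
        \lnot (\lnot B \lor \lnot A): α-rule — add \lnot \lnot B, \lnot \lnot A.
        × closes — contains both B and \lnot B.
      branch 2.2 (add \lnot B):
        ○ open, literals {A=0, B=0, C=1, D=1}.
3 branches closed, 11 open.
Each open branch fixes some atoms; the unmentioned ones are free. Counting distinct full assignments: branch {B=1, C=0} (A, D) contributes 4 new; branch {A=1, B=1} (C, D) contributes 2 new; branch {B=1, C=0} (A, D) contributes 0 new; branch {A=1, B=1} (C, D) contributes 0 new; branch {B=1, D=0} (C, A) contributes 1 new; branch {A=0, B=1} (C, D) contributes 1 new; branch {B=1} (C, A, D) contributes 0 new; branch {B=1, D=0} (C, A) contributes 0 new; branch {A=0, B=1} (C, D) contributes 0 new; branch {B=1} (C, A, D) contributes 0 new; branch {A=0, B=0, C=1, D=1} (none free) contributes 1 new. Total: 9.

9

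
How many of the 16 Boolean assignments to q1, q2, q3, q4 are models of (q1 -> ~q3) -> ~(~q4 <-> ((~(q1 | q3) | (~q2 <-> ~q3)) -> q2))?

Initial set: {((q1 -> ~q3) -> ~(~q4 <-> ((~(q1 | q3) | (~q2 <-> ~q3)) -> q2)))}.
((q1 -> ~q3) -> ~(~q4 <-> ((~(q1 | q3) | (~q2 <-> ~q3)) -> q2))): β-rule — branch into ~(q1 -> ~q3)  //  ~(~q4 <-> ((~(q1 | q3) | (~q2 <-> ~q3)) -> q2)).
  branch 1 (add ~(q1 -> ~q3)):
    ~(q1 -> ~q3): α-rule — add q1, ~~q3.
    ○ open, literals {q1=1, q3=1}.
  branch 2 (add ~(~q4 <-> ((~(q1 | q3) | (~q2 <-> ~q3)) -> q2))):
    ~(~q4 <-> ((~(q1 | q3) | (~q2 <-> ~q3)) -> q2)): β-rule — branch into ~q4, ~((~(q1 | q3) | (~q2 <-> ~q3)) -> q2)  //  ~~q4, ((~(q1 | q3) | (~q2 <-> ~q3)) -> q2).
      branch 2.1 (add ~q4, ~((~(q1 | q3) | (~q2 <-> ~q3)) -> q2)):
        ~((~(q1 | q3) | (~q2 <-> ~q3)) -> q2): α-rule — add (~(q1 | q3) | (~q2 <-> ~q3)), ~q2.
        (~(q1 | q3) | (~q2 <-> ~q3)): β-rule — branch into ~(q1 | q3)  //  (~q2 <-> ~q3).
          branch 2.1.1 (add ~(q1 | q3)):
            ~(q1 | q3): α-rule — add ~q1, ~q3.
            ○ open, literals {q1=0, q2=0, q3=0, q4=0}.
          branch 2.1.2 (add (~q2 <-> ~q3)):
            (~q2 <-> ~q3): β-rule — branch into ~q2, ~q3  //  ~~q2, ~~q3.
              branch 2.1.2.1 (add ~q2, ~q3):
                ○ open, literals {q2=0, q3=0, q4=0}.
              branch 2.1.2.2 (add ~~q2, ~~q3):
                × closes — contains both q2 and ~q2.
      branch 2.2 (add ~~q4, ((~(q1 | q3) | (~q2 <-> ~q3)) -> q2)):
        ((~(q1 | q3) | (~q2 <-> ~q3)) -> q2): β-rule — branch into ~(~(q1 | q3) | (~q2 <-> ~q3))  //  q2.
          branch 2.2.1 (add ~(~(q1 | q3) | (~q2 <-> ~q3))):
            ~(~(q1 | q3) | (~q2 <-> ~q3)): α-rule — add ~~(q1 | q3), ~(~q2 <-> ~q3).
            ~~(q1 | q3): β-rule — branch into q1  //  q3.
              branch 2.2.1.1 (add q1):
                ~(~q2 <-> ~q3): β-rule — branch into ~q2, ~~q3  //  ~~q2, ~q3.
                  branch 2.2.1.1.1 (add ~q2, ~~q3):
                    ○ open, literals {q1=1, q2=0, q3=1, q4=1}.
                  branch 2.2.1.1.2 (add ~~q2, ~q3):
                    ○ open, literals {q1=1, q2=1, q3=0, q4=1}.
              branch 2.2.1.2 (add q3):
                ~(~q2 <-> ~q3): β-rule — branch into ~q2, ~~q3  //  ~~q2, ~q3.
                  branch 2.2.1.2.1 (add ~q2, ~~q3):
                    ○ open, literals {q2=0, q3=1, q4=1}.
                  branch 2.2.1.2.2 (add ~~q2, ~q3):
                    × closes — contains both q3 and ~q3.
          branch 2.2.2 (add q2):
            ○ open, literals {q2=1, q4=1}.
2 branches closed, 7 open.
Each open branch fixes some atoms; the unmentioned ones are free. Counting distinct full assignments: branch {q1=1, q3=1} (q2, q4) contributes 4 new; branch {q1=0, q2=0, q3=0, q4=0} (none free) contributes 1 new; branch {q2=0, q3=0, q4=0} (q1) contributes 1 new; branch {q1=1, q2=0, q3=1, q4=1} (none free) contributes 0 new; branch {q1=1, q2=1, q3=0, q4=1} (none free) contributes 1 new; branch {q2=0, q3=1, q4=1} (q1) contributes 1 new; branch {q2=1, q4=1} (q1, q3) contributes 2 new. Total: 10.

10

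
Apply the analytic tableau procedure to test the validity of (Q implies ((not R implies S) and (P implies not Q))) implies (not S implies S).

Assume the negation and expand:
Initial set: {not ((Q implies ((not R implies S) and (P implies not Q))) implies (not S implies S))}.
not ((Q implies ((not R implies S) and (P implies not Q))) implies (not S implies S)): α-rule — add (Q implies ((not R implies S) and (P implies not Q))), not (not S implies S).
not (not S implies S): α-rule — add not S, not S.
(Q implies ((not R implies S) and (P implies not Q))): β-rule — branch into not Q  //  ((not R implies S) and (P implies not Q)).
  branch 1 (add not Q):
    ○ open, literals {Q=false, S=false}.
  branch 2 (add ((not R implies S) and (P implies not Q))):
    ((not R implies S) and (P implies not Q)): α-rule — add (not R implies S), (P implies not Q).
    (not R implies S): β-rule — branch into not not R  //  S.
      branch 2.1 (add not not R):
        (P implies not Q): β-rule — branch into not P  //  not Q.
          branch 2.1.1 (add not P):
            ○ open, literals {P=false, R=true, S=false}.
          branch 2.1.2 (add not Q):
            ○ open, literals {Q=false, R=true, S=false}.
      branch 2.2 (add S):
        × closes — contains both S and not S.
1 branch closed, 3 open.
An open branch gives a countermodel: Q=false, S=false (unmentioned atoms arbitrary); under it the original formula is false.

Not valid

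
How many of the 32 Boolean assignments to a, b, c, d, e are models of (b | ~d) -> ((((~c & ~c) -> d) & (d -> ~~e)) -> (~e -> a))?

Initial set: {((b | ~d) -> ((((~c & ~c) -> d) & (d -> ~~e)) -> (~e -> a)))}.
((b | ~d) -> ((((~c & ~c) -> d) & (d -> ~~e)) -> (~e -> a))): β-rule — branch into ~(b | ~d)  //  ((((~c & ~c) -> d) & (d -> ~~e)) -> (~e -> a)).
  branch 1 (add ~(b | ~d)):
    ~(b | ~d): α-rule — add ~b, ~~d.
    ○ open, literals {b=0, d=1}.
  branch 2 (add ((((~c & ~c) -> d) & (d -> ~~e)) -> (~e -> a))):
    ((((~c & ~c) -> d) & (d -> ~~e)) -> (~e -> a)): β-rule — branch into ~(((~c & ~c) -> d) & (d -> ~~e))  //  (~e -> a).
      branch 2.1 (add ~(((~c & ~c) -> d) & (d -> ~~e))):
        ~(((~c & ~c) -> d) & (d -> ~~e)): β-rule — branch into ~((~c & ~c) -> d)  //  ~(d -> ~~e).
          branch 2.1.1 (add ~((~c & ~c) -> d)):
            ~((~c & ~c) -> d): α-rule — add (~c & ~c), ~d.
            (~c & ~c): α-rule — add ~c, ~c.
            ○ open, literals {c=0, d=0}.
          branch 2.1.2 (add ~(d -> ~~e)):
            ~(d -> ~~e): α-rule — add d, ~~~e.
            ~~~e: drop double negation, giving ~e.
            ○ open, literals {d=1, e=0}.
      branch 2.2 (add (~e -> a)):
        (~e -> a): β-rule — branch into ~~e  //  a.
          branch 2.2.1 (add ~~e):
            ○ open, literals {e=1}.
          branch 2.2.2 (add a):
            ○ open, literals {a=1}.
0 branches closed, 5 open.
Each open branch fixes some atoms; the unmentioned ones are free. Counting distinct full assignments: branch {b=0, d=1} (a, c, e) contributes 8 new; branch {c=0, d=0} (a, b, e) contributes 8 new; branch {d=1, e=0} (a, b, c) contributes 4 new; branch {e=1} (a, b, c, d) contributes 8 new; branch {a=1} (b, c, d, e) contributes 2 new. Total: 30.

30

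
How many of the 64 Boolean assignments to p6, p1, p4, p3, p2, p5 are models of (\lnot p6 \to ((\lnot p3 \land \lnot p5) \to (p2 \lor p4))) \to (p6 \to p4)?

Initial set: {((\lnot p6 \to ((\lnot p3 \land \lnot p5) \to (p2 \lor p4))) \to (p6 \to p4))}.
((\lnot p6 \to ((\lnot p3 \land \lnot p5) \to (p2 \lor p4))) \to (p6 \to p4)): β-rule — branch into \lnot (\lnot p6 \to ((\lnot p3 \land \lnot p5) \to (p2 \lor p4)))  //  (p6 \to p4).
  branch 1 (add \lnot (\lnot p6 \to ((\lnot p3 \land \lnot p5) \to (p2 \lor p4)))):
    \lnot (\lnot p6 \to ((\lnot p3 \land \lnot p5) \to (p2 \lor p4))): α-rule — add \lnot p6, \lnot ((\lnot p3 \land \lnot p5) \to (p2 \lor p4)).
    \lnot ((\lnot p3 \land \lnot p5) \to (p2 \lor p4)): α-rule — add (\lnot p3 \land \lnot p5), \lnot (p2 \lor p4).
    (\lnot p3 \land \lnot p5): α-rule — add \lnot p3, \lnot p5.
    \lnot (p2 \lor p4): α-rule — add \lnot p2, \lnot p4.
    ○ open, literals {p2=F, p3=F, p4=F, p5=F, p6=F}.
  branch 2 (add (p6 \to p4)):
    (p6 \to p4): β-rule — branch into \lnot p6  //  p4.
      branch 2.1 (add \lnot p6):
        ○ open, literals {p6=F}.
      branch 2.2 (add p4):
        ○ open, literals {p4=T}.
0 branches closed, 3 open.
Each open branch fixes some atoms; the unmentioned ones are free. Counting distinct full assignments: branch {p2=F, p3=F, p4=F, p5=F, p6=F} (p1) contributes 2 new; branch {p6=F} (p1, p4, p3, p2, p5) contributes 30 new; branch {p4=T} (p6, p1, p3, p2, p5) contributes 16 new. Total: 48.

48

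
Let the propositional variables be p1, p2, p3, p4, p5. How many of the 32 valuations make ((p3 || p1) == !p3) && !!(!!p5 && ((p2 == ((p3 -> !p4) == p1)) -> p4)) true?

3

Initial set: {T (((p3 || p1) == !p3) && !!(!!p5 && ((p2 == ((p3 -> !p4) == p1)) -> p4)))}.
T (((p3 || p1) == !p3) && !!(!!p5 && ((p2 == ((p3 -> !p4) == p1)) -> p4))): α-rule — add T ((p3 || p1) == !p3), T !!(!!p5 && ((p2 == ((p3 -> !p4) == p1)) -> p4)).
T !!(!!p5 && ((p2 == ((p3 -> !p4) == p1)) -> p4)): drop double negation, giving T (!!p5 && ((p2 == ((p3 -> !p4) == p1)) -> p4)).
T (!!p5 && ((p2 == ((p3 -> !p4) == p1)) -> p4)): α-rule — add T !!p5, T ((p2 == ((p3 -> !p4) == p1)) -> p4).
T !!p5: drop double negation, giving T p5.
T ((p3 || p1) == !p3): β-rule — branch into T (p3 || p1), T !p3  //  F (p3 || p1), F !p3.
  branch 1 (add T (p3 || p1), T !p3):
    T ((p2 == ((p3 -> !p4) == p1)) -> p4): β-rule — branch into F (p2 == ((p3 -> !p4) == p1))  //  T p4.
      branch 1.1 (add F (p2 == ((p3 -> !p4) == p1))):
        T (p3 || p1): β-rule — branch into T p3  //  T p1.
          branch 1.1.1 (add T p3):
            × closes — contains both p3 and !p3.
          branch 1.1.2 (add T p1):
            F (p2 == ((p3 -> !p4) == p1)): β-rule — branch into T p2, F ((p3 -> !p4) == p1)  //  F p2, T ((p3 -> !p4) == p1).
              branch 1.1.2.1 (add T p2, F ((p3 -> !p4) == p1)):
                F ((p3 -> !p4) == p1): β-rule — branch into T (p3 -> !p4), F p1  //  F (p3 -> !p4), T p1.
                  branch 1.1.2.1.1 (add T (p3 -> !p4), F p1):
                    × closes — contains both p1 and !p1.
                  branch 1.1.2.1.2 (add F (p3 -> !p4), T p1):
                    F (p3 -> !p4): α-rule — add T p3, F !p4.
                    × closes — contains both p3 and !p3.
              branch 1.1.2.2 (add F p2, T ((p3 -> !p4) == p1)):
                T ((p3 -> !p4) == p1): β-rule — branch into T (p3 -> !p4), T p1  //  F (p3 -> !p4), F p1.
                  branch 1.1.2.2.1 (add T (p3 -> !p4), T p1):
                    T (p3 -> !p4): β-rule — branch into F p3  //  T !p4.
                      branch 1.1.2.2.1.1 (add F p3):
                        ○ open, literals {p1=T, p2=F, p3=F, p5=T}.
                      branch 1.1.2.2.1.2 (add T !p4):
                        ○ open, literals {p1=T, p2=F, p3=F, p4=F, p5=T}.
                  branch 1.1.2.2.2 (add F (p3 -> !p4), F p1):
                    × closes — contains both p1 and !p1.
      branch 1.2 (add T p4):
        T (p3 || p1): β-rule — branch into T p3  //  T p1.
          branch 1.2.1 (add T p3):
            × closes — contains both p3 and !p3.
          branch 1.2.2 (add T p1):
            ○ open, literals {p1=T, p3=F, p4=T, p5=T}.
  branch 2 (add F (p3 || p1), F !p3):
    F (p3 || p1): α-rule — add F p3, F p1.
    × closes — contains both p3 and !p3.
6 branches closed, 3 open.
Each open branch fixes some atoms; the unmentioned ones are free. Counting distinct full assignments: branch {p1=T, p2=F, p3=F, p5=T} (p4) contributes 2 new; branch {p1=T, p2=F, p3=F, p4=F, p5=T} (none free) contributes 0 new; branch {p1=T, p3=F, p4=T, p5=T} (p2) contributes 1 new. Total: 3.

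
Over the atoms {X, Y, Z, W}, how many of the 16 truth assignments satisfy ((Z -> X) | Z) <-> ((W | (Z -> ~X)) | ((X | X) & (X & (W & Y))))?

Initial set: {T (((Z -> X) | Z) <-> ((W | (Z -> ~X)) | ((X | X) & (X & (W & Y)))))}.
T (((Z -> X) | Z) <-> ((W | (Z -> ~X)) | ((X | X) & (X & (W & Y))))): β-rule — branch into T ((Z -> X) | Z), T ((W | (Z -> ~X)) | ((X | X) & (X & (W & Y))))  //  F ((Z -> X) | Z), F ((W | (Z -> ~X)) | ((X | X) & (X & (W & Y)))).
  branch 1 (add T ((Z -> X) | Z), T ((W | (Z -> ~X)) | ((X | X) & (X & (W & Y))))):
    T ((Z -> X) | Z): β-rule — branch into T (Z -> X)  //  T Z.
      branch 1.1 (add T (Z -> X)):
        T ((W | (Z -> ~X)) | ((X | X) & (X & (W & Y)))): β-rule — branch into T (W | (Z -> ~X))  //  T ((X | X) & (X & (W & Y))).
          branch 1.1.1 (add T (W | (Z -> ~X))):
            T (Z -> X): β-rule — branch into F Z  //  T X.
              branch 1.1.1.1 (add F Z):
                T (W | (Z -> ~X)): β-rule — branch into T W  //  T (Z -> ~X).
                  branch 1.1.1.1.1 (add T W):
                    ○ open, literals {W=1, Z=0}.
                  branch 1.1.1.1.2 (add T (Z -> ~X)):
                    T (Z -> ~X): β-rule — branch into F Z  //  T ~X.
                      branch 1.1.1.1.2.1 (add F Z):
                        ○ open, literals {Z=0}.
                      branch 1.1.1.1.2.2 (add T ~X):
                        ○ open, literals {X=0, Z=0}.
              branch 1.1.1.2 (add T X):
                T (W | (Z -> ~X)): β-rule — branch into T W  //  T (Z -> ~X).
                  branch 1.1.1.2.1 (add T W):
                    ○ open, literals {W=1, X=1}.
                  branch 1.1.1.2.2 (add T (Z -> ~X)):
                    T (Z -> ~X): β-rule — branch into F Z  //  T ~X.
                      branch 1.1.1.2.2.1 (add F Z):
                        ○ open, literals {X=1, Z=0}.
                      branch 1.1.1.2.2.2 (add T ~X):
                        × closes — contains both X and ~X.
          branch 1.1.2 (add T ((X | X) & (X & (W & Y)))):
            T ((X | X) & (X & (W & Y))): α-rule — add T (X | X), T (X & (W & Y)).
            T (X & (W & Y)): α-rule — add T X, T (W & Y).
            T (W & Y): α-rule — add T W, T Y.
            T (Z -> X): β-rule — branch into F Z  //  T X.
              branch 1.1.2.1 (add F Z):
                T (X | X): β-rule — branch into T X  //  T X.
                  branch 1.1.2.1.1 (add T X):
                    ○ open, literals {W=1, X=1, Y=1, Z=0}.
                  branch 1.1.2.1.2 (add T X):
                    ○ open, literals {W=1, X=1, Y=1, Z=0}.
              branch 1.1.2.2 (add T X):
                T (X | X): β-rule — branch into T X  //  T X.
                  branch 1.1.2.2.1 (add T X):
                    ○ open, literals {W=1, X=1, Y=1}.
                  branch 1.1.2.2.2 (add T X):
                    ○ open, literals {W=1, X=1, Y=1}.
      branch 1.2 (add T Z):
        T ((W | (Z -> ~X)) | ((X | X) & (X & (W & Y)))): β-rule — branch into T (W | (Z -> ~X))  //  T ((X | X) & (X & (W & Y))).
          branch 1.2.1 (add T (W | (Z -> ~X))):
            T (W | (Z -> ~X)): β-rule — branch into T W  //  T (Z -> ~X).
              branch 1.2.1.1 (add T W):
                ○ open, literals {W=1, Z=1}.
              branch 1.2.1.2 (add T (Z -> ~X)):
                T (Z -> ~X): β-rule — branch into F Z  //  T ~X.
                  branch 1.2.1.2.1 (add F Z):
                    × closes — contains both Z and ~Z.
                  branch 1.2.1.2.2 (add T ~X):
                    ○ open, literals {X=0, Z=1}.
          branch 1.2.2 (add T ((X | X) & (X & (W & Y)))):
            T ((X | X) & (X & (W & Y))): α-rule — add T (X | X), T (X & (W & Y)).
            T (X & (W & Y)): α-rule — add T X, T (W & Y).
            T (W & Y): α-rule — add T W, T Y.
            T (X | X): β-rule — branch into T X  //  T X.
              branch 1.2.2.1 (add T X):
                ○ open, literals {W=1, X=1, Y=1, Z=1}.
              branch 1.2.2.2 (add T X):
                ○ open, literals {W=1, X=1, Y=1, Z=1}.
  branch 2 (add F ((Z -> X) | Z), F ((W | (Z -> ~X)) | ((X | X) & (X & (W & Y))))):
    F ((Z -> X) | Z): α-rule — add F (Z -> X), F Z.
    F ((W | (Z -> ~X)) | ((X | X) & (X & (W & Y)))): α-rule — add F (W | (Z -> ~X)), F ((X | X) & (X & (W & Y))).
    F (Z -> X): α-rule — add T Z, F X.
    × closes — contains both Z and ~Z.
3 branches closed, 13 open.
Each open branch fixes some atoms; the unmentioned ones are free. Counting distinct full assignments: branch {W=1, Z=0} (X, Y) contributes 4 new; branch {Z=0} (X, Y, W) contributes 4 new; branch {X=0, Z=0} (Y, W) contributes 0 new; branch {W=1, X=1} (Y, Z) contributes 2 new; branch {X=1, Z=0} (Y, W) contributes 0 new; branch {W=1, X=1, Y=1, Z=0} (none free) contributes 0 new; branch {W=1, X=1, Y=1, Z=0} (none free) contributes 0 new; branch {W=1, X=1, Y=1} (Z) contributes 0 new; branch {W=1, X=1, Y=1} (Z) contributes 0 new; branch {W=1, Z=1} (X, Y) contributes 2 new; branch {X=0, Z=1} (Y, W) contributes 2 new; branch {W=1, X=1, Y=1, Z=1} (none free) contributes 0 new; branch {W=1, X=1, Y=1, Z=1} (none free) contributes 0 new. Total: 14.

14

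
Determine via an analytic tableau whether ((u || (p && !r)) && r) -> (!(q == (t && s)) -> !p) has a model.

Initial set: {(((u || (p && !r)) && r) -> (!(q == (t && s)) -> !p))}.
(((u || (p && !r)) && r) -> (!(q == (t && s)) -> !p)): β-rule — branch into !((u || (p && !r)) && r)  //  (!(q == (t && s)) -> !p).
  branch 1 (add !((u || (p && !r)) && r)):
    !((u || (p && !r)) && r): β-rule — branch into !(u || (p && !r))  //  !r.
      branch 1.1 (add !(u || (p && !r))):
        !(u || (p && !r)): α-rule — add !u, !(p && !r).
        !(p && !r): β-rule — branch into !p  //  !!r.
          branch 1.1.1 (add !p):
            ○ open, literals {p=false, u=false}.
          branch 1.1.2 (add !!r):
            ○ open, literals {r=true, u=false}.
      branch 1.2 (add !r):
        ○ open, literals {r=false}.
  branch 2 (add (!(q == (t && s)) -> !p)):
    (!(q == (t && s)) -> !p): β-rule — branch into !!(q == (t && s))  //  !p.
      branch 2.1 (add !!(q == (t && s))):
        !!(q == (t && s)): β-rule — branch into q, (t && s)  //  !q, !(t && s).
          branch 2.1.1 (add q, (t && s)):
            (t && s): α-rule — add t, s.
            ○ open, literals {q=true, s=true, t=true}.
          branch 2.1.2 (add !q, !(t && s)):
            !(t && s): β-rule — branch into !t  //  !s.
              branch 2.1.2.1 (add !t):
                ○ open, literals {q=false, t=false}.
              branch 2.1.2.2 (add !s):
                ○ open, literals {q=false, s=false}.
      branch 2.2 (add !p):
        ○ open, literals {p=false}.
0 branches closed, 7 open.
An open branch gives a satisfying assignment: p=false, u=false.

Satisfiable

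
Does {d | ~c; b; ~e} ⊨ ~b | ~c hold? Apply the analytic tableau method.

Initial set: {T (d | ~c); T b; T ~e; F (~b | ~c)}.
F (~b | ~c): α-rule — add F ~b, F ~c.
T (d | ~c): β-rule — branch into T d  //  T ~c.
  branch 1 (add T d):
    ○ open, literals {b=1, c=1, d=1, e=0}.
  branch 2 (add T ~c):
    × closes — contains both c and ~c.
1 branch closed, 1 open.
An open branch gives a countermodel: b=1, c=1, d=1, e=0 (unmentioned atoms arbitrary); the premises hold there but the conclusion fails.

No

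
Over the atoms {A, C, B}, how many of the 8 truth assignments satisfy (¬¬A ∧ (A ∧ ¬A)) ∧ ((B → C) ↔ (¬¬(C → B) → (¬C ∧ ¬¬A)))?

0

Initial set: {T ((¬¬A ∧ (A ∧ ¬A)) ∧ ((B → C) ↔ (¬¬(C → B) → (¬C ∧ ¬¬A))))}.
T ((¬¬A ∧ (A ∧ ¬A)) ∧ ((B → C) ↔ (¬¬(C → B) → (¬C ∧ ¬¬A)))): α-rule — add T (¬¬A ∧ (A ∧ ¬A)), T ((B → C) ↔ (¬¬(C → B) → (¬C ∧ ¬¬A))).
T (¬¬A ∧ (A ∧ ¬A)): α-rule — add T ¬¬A, T (A ∧ ¬A).
T ¬¬A: drop double negation, giving T A.
T (A ∧ ¬A): α-rule — add T A, T ¬A.
× closes — contains both A and ¬A.
All 1 branch closes.
No open branches: the formula has 0 satisfying assignments.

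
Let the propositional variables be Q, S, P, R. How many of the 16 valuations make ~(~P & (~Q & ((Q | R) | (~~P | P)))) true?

Initial set: {T ~(~P & (~Q & ((Q | R) | (~~P | P))))}.
T ~(~P & (~Q & ((Q | R) | (~~P | P)))): β-rule — branch into F ~P  //  F (~Q & ((Q | R) | (~~P | P))).
  branch 1 (add F ~P):
    ○ open, literals {P=T}.
  branch 2 (add F (~Q & ((Q | R) | (~~P | P)))):
    F (~Q & ((Q | R) | (~~P | P))): β-rule — branch into F ~Q  //  F ((Q | R) | (~~P | P)).
      branch 2.1 (add F ~Q):
        ○ open, literals {Q=T}.
      branch 2.2 (add F ((Q | R) | (~~P | P))):
        F ((Q | R) | (~~P | P)): α-rule — add F (Q | R), F (~~P | P).
        F (Q | R): α-rule — add F Q, F R.
        F (~~P | P): α-rule — add F ~~P, F P.
        F ~~P: drop double negation, giving F P.
        ○ open, literals {P=F, Q=F, R=F}.
0 branches closed, 3 open.
Each open branch fixes some atoms; the unmentioned ones are free. Counting distinct full assignments: branch {P=T} (Q, S, R) contributes 8 new; branch {Q=T} (S, P, R) contributes 4 new; branch {P=F, Q=F, R=F} (S) contributes 2 new. Total: 14.

14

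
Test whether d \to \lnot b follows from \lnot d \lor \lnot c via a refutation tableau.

Initial set: {T (\lnot d \lor \lnot c); F (d \to \lnot b)}.
F (d \to \lnot b): α-rule — add T d, F \lnot b.
T (\lnot d \lor \lnot c): β-rule — branch into T \lnot d  //  T \lnot c.
  branch 1 (add T \lnot d):
    × closes — contains both d and \lnot d.
  branch 2 (add T \lnot c):
    ○ open, literals {b=T, c=F, d=T}.
1 branch closed, 1 open.
An open branch gives a countermodel: b=T, c=F, d=T (unmentioned atoms arbitrary); the premises hold there but the conclusion fails.

No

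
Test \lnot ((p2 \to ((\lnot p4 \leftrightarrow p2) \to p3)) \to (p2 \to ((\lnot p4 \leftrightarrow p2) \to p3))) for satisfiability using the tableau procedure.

Unsatisfiable

Initial set: {\lnot ((p2 \to ((\lnot p4 \leftrightarrow p2) \to p3)) \to (p2 \to ((\lnot p4 \leftrightarrow p2) \to p3)))}.
\lnot ((p2 \to ((\lnot p4 \leftrightarrow p2) \to p3)) \to (p2 \to ((\lnot p4 \leftrightarrow p2) \to p3))): α-rule — add (p2 \to ((\lnot p4 \leftrightarrow p2) \to p3)), \lnot (p2 \to ((\lnot p4 \leftrightarrow p2) \to p3)).
\lnot (p2 \to ((\lnot p4 \leftrightarrow p2) \to p3)): α-rule — add p2, \lnot ((\lnot p4 \leftrightarrow p2) \to p3).
\lnot ((\lnot p4 \leftrightarrow p2) \to p3): α-rule — add (\lnot p4 \leftrightarrow p2), \lnot p3.
(p2 \to ((\lnot p4 \leftrightarrow p2) \to p3)): β-rule — branch into \lnot p2  //  ((\lnot p4 \leftrightarrow p2) \to p3).
  branch 1 (add \lnot p2):
    × closes — contains both p2 and \lnot p2.
  branch 2 (add ((\lnot p4 \leftrightarrow p2) \to p3)):
    (\lnot p4 \leftrightarrow p2): β-rule — branch into \lnot p4, p2  //  \lnot \lnot p4, \lnot p2.
      branch 2.1 (add \lnot p4, p2):
        ((\lnot p4 \leftrightarrow p2) \to p3): β-rule — branch into \lnot (\lnot p4 \leftrightarrow p2)  //  p3.
          branch 2.1.1 (add \lnot (\lnot p4 \leftrightarrow p2)):
            \lnot (\lnot p4 \leftrightarrow p2): β-rule — branch into \lnot p4, \lnot p2  //  \lnot \lnot p4, p2.
              branch 2.1.1.1 (add \lnot p4, \lnot p2):
                × closes — contains both p2 and \lnot p2.
              branch 2.1.1.2 (add \lnot \lnot p4, p2):
                × closes — contains both p4 and \lnot p4.
          branch 2.1.2 (add p3):
            × closes — contains both p3 and \lnot p3.
      branch 2.2 (add \lnot \lnot p4, \lnot p2):
        × closes — contains both p2 and \lnot p2.
All 5 branches close.
Every branch closed; the formula is unsatisfiable.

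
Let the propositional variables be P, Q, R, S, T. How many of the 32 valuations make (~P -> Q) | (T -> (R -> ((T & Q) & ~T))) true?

Initial set: {((~P -> Q) | (T -> (R -> ((T & Q) & ~T))))}.
((~P -> Q) | (T -> (R -> ((T & Q) & ~T)))): β-rule — branch into (~P -> Q)  //  (T -> (R -> ((T & Q) & ~T))).
  branch 1 (add (~P -> Q)):
    (~P -> Q): β-rule — branch into ~~P  //  Q.
      branch 1.1 (add ~~P):
        ○ open, literals {P=1}.
      branch 1.2 (add Q):
        ○ open, literals {Q=1}.
  branch 2 (add (T -> (R -> ((T & Q) & ~T)))):
    (T -> (R -> ((T & Q) & ~T))): β-rule — branch into ~T  //  (R -> ((T & Q) & ~T)).
      branch 2.1 (add ~T):
        ○ open, literals {T=0}.
      branch 2.2 (add (R -> ((T & Q) & ~T))):
        (R -> ((T & Q) & ~T)): β-rule — branch into ~R  //  ((T & Q) & ~T).
          branch 2.2.1 (add ~R):
            ○ open, literals {R=0}.
          branch 2.2.2 (add ((T & Q) & ~T)):
            ((T & Q) & ~T): α-rule — add (T & Q), ~T.
            (T & Q): α-rule — add T, Q.
            × closes — contains both T and ~T.
1 branch closed, 4 open.
Each open branch fixes some atoms; the unmentioned ones are free. Counting distinct full assignments: branch {P=1} (Q, R, S, T) contributes 16 new; branch {Q=1} (P, R, S, T) contributes 8 new; branch {T=0} (P, Q, R, S) contributes 4 new; branch {R=0} (P, Q, S, T) contributes 2 new. Total: 30.

30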